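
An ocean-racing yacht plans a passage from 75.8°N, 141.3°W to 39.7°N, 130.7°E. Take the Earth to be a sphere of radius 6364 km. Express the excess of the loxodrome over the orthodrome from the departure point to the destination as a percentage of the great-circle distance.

7.7%

Great circle: σ = 0.8946 rad → d_gc = Rσ = 5693.2 km
Rhumb: Δφ = -0.6301, Δλ = -1.5359, Δψ = -1.3269, q = Δφ/Δψ = 0.4748 → d_rh = R√(Δφ²+q²Δλ²) = 6133.4 km
Excess = (6133.4 − 5693.2) / 5693.2 = 440.2 / 5693.2 = 7.73% ≈ 7.7%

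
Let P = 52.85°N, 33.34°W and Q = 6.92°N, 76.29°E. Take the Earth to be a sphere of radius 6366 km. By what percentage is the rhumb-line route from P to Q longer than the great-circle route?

5.8%

Great circle: σ = 1.6764 rad → d_gc = Rσ = 10671.7 km
Rhumb: Δφ = -0.8016, Δλ = +1.9134, Δψ = -0.9694, q = Δφ/Δψ = 0.8269 → d_rh = R√(Δφ²+q²Δλ²) = 11291.4 km
Excess = (11291.4 − 10671.7) / 10671.7 = 619.7 / 10671.7 = 5.81% ≈ 5.8%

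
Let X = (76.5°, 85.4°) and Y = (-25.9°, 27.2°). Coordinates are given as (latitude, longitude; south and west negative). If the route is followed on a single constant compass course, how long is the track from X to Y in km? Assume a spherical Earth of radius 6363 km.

Rhumb course C = atan2(Δλ, Δψ) with Δψ = ln[tan(π/4+φ₂/2)/tan(π/4+φ₁/2)] = -2.6023, Δλ = -1.0158 → C = 201.32°
d = R·|Δφ| / |cos C| = 6363·1.78722 / 0.93155 = 12208 km

12208 km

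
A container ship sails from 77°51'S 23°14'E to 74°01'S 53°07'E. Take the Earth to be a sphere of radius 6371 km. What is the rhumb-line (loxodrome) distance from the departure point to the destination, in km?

909 km

Δψ = ln[tan(π/4+φ₂/2)/tan(π/4+φ₁/2)] = +0.2770;  Δφ = +0.0669 rad,  Δλ = +0.5216 rad
q = Δφ/Δψ = 0.2416
d = R·√(Δφ² + q²Δλ²) = 6371·0.14265 = 909 km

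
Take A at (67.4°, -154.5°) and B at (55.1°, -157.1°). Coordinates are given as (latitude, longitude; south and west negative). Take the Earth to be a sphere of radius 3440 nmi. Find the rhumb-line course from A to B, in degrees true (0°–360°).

185.7°

Δψ = ln[tan(π/4+φ₂/2)/tan(π/4+φ₁/2)] = -0.4531
Δλ = -0.0454 rad (taken the short way round)
course = atan2(Δλ, Δψ) = 185.72°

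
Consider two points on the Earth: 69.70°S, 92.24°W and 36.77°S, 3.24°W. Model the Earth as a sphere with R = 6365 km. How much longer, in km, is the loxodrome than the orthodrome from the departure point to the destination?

456 km

Great circle: cos σ = sin φ₁ sin φ₂ + cos φ₁ cos φ₂ cos Δλ,  σ = 0.9688 rad → d_gc = 6166.52 km
Rhumb line: Δψ = +1.0292, q = Δφ/Δψ = 0.5584, d_rh = R√(Δφ²+q²Δλ²) = 6622.96 km
Excess = 6622.96 − 6166.52 = 456.44 ≈ 456 km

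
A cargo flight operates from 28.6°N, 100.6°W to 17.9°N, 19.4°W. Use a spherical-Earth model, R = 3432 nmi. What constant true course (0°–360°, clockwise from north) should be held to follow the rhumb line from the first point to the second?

98.2°

Δψ = ln[tan(π/4+φ₂/2)/tan(π/4+φ₁/2)] = -0.2037
Δλ = +1.4172 rad (taken the short way round)
course = atan2(Δλ, Δψ) = 98.18°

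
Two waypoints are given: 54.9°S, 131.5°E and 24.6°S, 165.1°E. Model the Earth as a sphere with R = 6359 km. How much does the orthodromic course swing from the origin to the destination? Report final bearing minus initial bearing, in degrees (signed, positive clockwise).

-22.6°

Initial bearing θ₁ = atan2(sin Δλ cos φ₂, cos φ₁ sin φ₂ − sin φ₁ cos φ₂ cos Δλ) = 52.92°
Final bearing θ₂ = (initial bearing from the destination back to the start) + 180° = 30.30°
Δθ = θ₂ − θ₁ = -22.6°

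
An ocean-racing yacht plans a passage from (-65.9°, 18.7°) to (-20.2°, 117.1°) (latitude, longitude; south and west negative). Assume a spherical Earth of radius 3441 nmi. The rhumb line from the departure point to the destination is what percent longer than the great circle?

Great circle: σ = 1.3086 rad → d_gc = Rσ = 4502.8 nmi
Rhumb: Δφ = +0.7976, Δλ = +1.7174, Δψ = +1.1842, q = Δφ/Δψ = 0.6736 → d_rh = R√(Δφ²+q²Δλ²) = 4835.0 nmi
Excess = (4835.0 − 4502.8) / 4502.8 = 332.2 / 4502.8 = 7.38% ≈ 7.4%

7.4%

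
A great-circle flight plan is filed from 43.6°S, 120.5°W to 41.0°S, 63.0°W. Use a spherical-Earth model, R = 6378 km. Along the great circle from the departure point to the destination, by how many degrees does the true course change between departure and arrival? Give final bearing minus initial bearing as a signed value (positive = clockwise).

-40.5°

At departure: θ₁ = atan2(sin Δλ cos φ₂, cos φ₁ sin φ₂ − sin φ₁ cos φ₂ cos Δλ) = 107.07°
At arrival: θ₂ = atan2(sin Δλ cos φ₁, −cos φ₂ sin φ₁ + sin φ₂ cos φ₁ cos Δλ) = 66.53°
Δθ = θ₂ − θ₁ = -40.5°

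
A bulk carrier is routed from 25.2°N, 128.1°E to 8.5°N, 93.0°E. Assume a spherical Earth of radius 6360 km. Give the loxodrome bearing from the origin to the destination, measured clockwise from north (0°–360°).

243.5°

Δψ = ln[tan(π/4+φ₂/2)/tan(π/4+φ₁/2)] = -0.3058
Δλ = -0.6126 rad (taken the short way round)
course = atan2(Δλ, Δψ) = 243.47°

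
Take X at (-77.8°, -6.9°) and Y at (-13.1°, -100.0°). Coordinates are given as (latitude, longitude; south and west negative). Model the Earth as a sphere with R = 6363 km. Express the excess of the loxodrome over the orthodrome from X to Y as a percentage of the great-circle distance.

7.0%

Great circle: σ = 1.3588 rad → d_gc = Rσ = 8646.1 km
Rhumb: Δφ = +1.1292, Δλ = -1.6249, Δψ = +2.0055, q = Δφ/Δψ = 0.5631 → d_rh = R√(Δφ²+q²Δλ²) = 9247.7 km
Excess = (9247.7 − 8646.1) / 8646.1 = 601.6 / 8646.1 = 6.96% ≈ 7.0%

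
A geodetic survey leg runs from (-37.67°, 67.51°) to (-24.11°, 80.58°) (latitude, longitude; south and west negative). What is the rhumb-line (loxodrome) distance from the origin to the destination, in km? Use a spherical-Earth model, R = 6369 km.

Rhumb course C = atan2(Δλ, Δψ) with Δψ = ln[tan(π/4+φ₂/2)/tan(π/4+φ₁/2)] = +0.2769, Δλ = +0.2281 → C = 39.48°
d = R·|Δφ| / |cos C| = 6369·0.23667 / 0.77182 = 1953 km

1953 km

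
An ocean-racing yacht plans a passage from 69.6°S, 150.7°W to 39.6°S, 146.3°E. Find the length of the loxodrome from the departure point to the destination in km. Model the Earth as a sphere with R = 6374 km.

5070 km

Rhumb course C = atan2(Δλ, Δψ) with Δψ = ln[tan(π/4+φ₂/2)/tan(π/4+φ₁/2)] = +0.9614, Δλ = -1.0996 → C = 311.16°
d = R·|Δφ| / |cos C| = 6374·0.52360 / 0.65822 = 5070 km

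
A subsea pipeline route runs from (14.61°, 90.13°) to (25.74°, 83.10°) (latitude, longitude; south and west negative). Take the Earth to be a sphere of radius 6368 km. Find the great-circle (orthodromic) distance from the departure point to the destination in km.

cos σ = sin φ₁ sin φ₂ + cos φ₁ cos φ₂ cos Δλ
      = sin(14.61°)sin(25.74°) + cos(14.61°)cos(25.74°)cos(-7.03°) = 0.9746
σ = 12.931° → d = Rσ = 6368·0.22569 = 1437 km

1437 km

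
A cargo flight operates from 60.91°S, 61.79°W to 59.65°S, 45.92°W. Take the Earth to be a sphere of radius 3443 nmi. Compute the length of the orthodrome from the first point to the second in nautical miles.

478 nmi

cos σ = sin φ₁ sin φ₂ + cos φ₁ cos φ₂ cos Δλ
      = sin(-60.91°)sin(-59.65°) + cos(-60.91°)cos(-59.65°)cos(15.87°) = 0.9904
σ = 7.948° → d = Rσ = 3443·0.13871 = 478 nmi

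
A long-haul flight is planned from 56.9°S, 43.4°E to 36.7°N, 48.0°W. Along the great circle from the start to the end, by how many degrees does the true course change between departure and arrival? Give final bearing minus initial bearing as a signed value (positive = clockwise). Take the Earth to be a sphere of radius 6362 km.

+29.4°

At departure: θ₁ = atan2(sin Δλ cos φ₂, cos φ₁ sin φ₂ − sin φ₁ cos φ₂ cos Δλ) = 291.14°
At arrival: θ₂ = atan2(sin Δλ cos φ₁, −cos φ₂ sin φ₁ + sin φ₂ cos φ₁ cos Δλ) = 320.56°
Δθ = θ₂ − θ₁ = +29.4°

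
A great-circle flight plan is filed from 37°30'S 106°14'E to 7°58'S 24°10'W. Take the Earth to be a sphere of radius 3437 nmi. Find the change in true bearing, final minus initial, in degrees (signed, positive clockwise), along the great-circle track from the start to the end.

At departure: θ₁ = atan2(sin Δλ cos φ₂, cos φ₁ sin φ₂ − sin φ₁ cos φ₂ cos Δλ) = 236.42°
At arrival: θ₂ = atan2(sin Δλ cos φ₁, −cos φ₂ sin φ₁ + sin φ₂ cos φ₁ cos Δλ) = 318.13°
Δθ = θ₂ − θ₁ = +81.7°

+81.7°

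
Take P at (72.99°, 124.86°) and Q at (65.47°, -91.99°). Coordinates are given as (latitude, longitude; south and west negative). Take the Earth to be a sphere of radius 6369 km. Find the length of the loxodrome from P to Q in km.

5644 km

Δψ = ln[tan(π/4+φ₂/2)/tan(π/4+φ₁/2)] = -0.3742;  Δφ = -0.1312 rad,  Δλ = +2.4984 rad
q = Δφ/Δψ = 0.3508
d = R·√(Δφ² + q²Δλ²) = 6369·0.88620 = 5644 km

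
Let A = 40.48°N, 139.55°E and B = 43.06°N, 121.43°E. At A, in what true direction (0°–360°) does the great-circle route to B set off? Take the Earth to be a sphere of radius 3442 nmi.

286.8°

N = sin Δλ·cos φ₂ = -0.2272;  D = cos φ₁ sin φ₂ − sin φ₁ cos φ₂ cos Δλ = +0.0685
initial course = atan2(N, D) = 286.78°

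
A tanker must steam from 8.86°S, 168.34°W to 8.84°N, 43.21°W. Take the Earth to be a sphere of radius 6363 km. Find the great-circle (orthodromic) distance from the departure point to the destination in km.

Haversine: a = sin²(Δφ/2)+cos φ₁ cos φ₂ sin²(Δλ/2) = 0.79274;  σ = 2·atan2(√a,√(1−a))
σ = 125.837° → d = Rσ = 6363·2.19627 = 13975 km

13975 km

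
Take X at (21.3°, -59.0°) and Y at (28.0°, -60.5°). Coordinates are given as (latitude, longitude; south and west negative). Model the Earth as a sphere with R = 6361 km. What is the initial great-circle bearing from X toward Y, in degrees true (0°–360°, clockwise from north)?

N = sin Δλ·cos φ₂ = -0.0231;  D = cos φ₁ sin φ₂ − sin φ₁ cos φ₂ cos Δλ = +0.1168
initial course = atan2(N, D) = 348.80°

348.8°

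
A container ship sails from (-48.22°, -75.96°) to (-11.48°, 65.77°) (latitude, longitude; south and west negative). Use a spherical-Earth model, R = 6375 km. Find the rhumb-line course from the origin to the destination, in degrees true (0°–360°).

Δψ = ln[tan(π/4+φ₂/2)/tan(π/4+φ₁/2)] = +0.7615
Δλ = +2.4737 rad (taken the short way round)
course = atan2(Δλ, Δψ) = 72.89°

72.9°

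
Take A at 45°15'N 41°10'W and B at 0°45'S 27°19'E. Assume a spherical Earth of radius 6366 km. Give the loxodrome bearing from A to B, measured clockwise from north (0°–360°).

Meridional parts: M(φ₁)=+0.8876, M(φ₂)=-0.0131 → ΔM = -0.9006;  Δλ = +1.1953 rad
tan C = Δλ / ΔM = -1.3271 → C = 127.00°

127.0°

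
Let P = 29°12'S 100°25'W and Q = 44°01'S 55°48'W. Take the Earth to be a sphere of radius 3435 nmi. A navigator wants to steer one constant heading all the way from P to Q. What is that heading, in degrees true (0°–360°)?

112.6°

Δψ = ln[tan(π/4+φ₂/2)/tan(π/4+φ₁/2)] = -0.3241
Δλ = +0.7787 rad (taken the short way round)
course = atan2(Δλ, Δψ) = 112.59°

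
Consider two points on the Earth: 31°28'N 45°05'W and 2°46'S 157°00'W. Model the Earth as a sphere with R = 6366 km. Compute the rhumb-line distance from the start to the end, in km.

Rhumb course C = atan2(Δλ, Δψ) with Δψ = ln[tan(π/4+φ₂/2)/tan(π/4+φ₁/2)] = -0.6274, Δλ = -1.9533 → C = 252.19°
d = R·|Δφ| / |cos C| = 6366·0.59748 / 0.30581 = 12438 km

12438 km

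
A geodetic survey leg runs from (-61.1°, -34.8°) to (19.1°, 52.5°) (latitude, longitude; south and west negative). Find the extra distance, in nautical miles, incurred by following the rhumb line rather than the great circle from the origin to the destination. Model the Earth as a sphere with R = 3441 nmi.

Great circle: cos σ = sin φ₁ sin φ₂ + cos φ₁ cos φ₂ cos Δλ,  σ = 1.8390 rad → d_gc = 6327.84 nmi
Rhumb line: Δψ = +1.6957, q = Δφ/Δψ = 0.8255, d_rh = R√(Δφ²+q²Δλ²) = 6475.31 nmi
Excess = 6475.31 − 6327.84 = 147.47 ≈ 147 nmi

147 nmi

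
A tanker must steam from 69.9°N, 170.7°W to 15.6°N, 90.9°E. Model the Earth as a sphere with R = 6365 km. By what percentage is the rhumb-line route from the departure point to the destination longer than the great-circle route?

Great circle: σ = 1.3652 rad → d_gc = Rσ = 8689.3 km
Rhumb: Δφ = -0.9477, Δλ = -1.7174, Δψ = -1.4546, q = Δφ/Δψ = 0.6515 → d_rh = R√(Δφ²+q²Δλ²) = 9333.2 km
Excess = (9333.2 − 8689.3) / 8689.3 = 643.9 / 8689.3 = 7.41% ≈ 7.4%

7.4%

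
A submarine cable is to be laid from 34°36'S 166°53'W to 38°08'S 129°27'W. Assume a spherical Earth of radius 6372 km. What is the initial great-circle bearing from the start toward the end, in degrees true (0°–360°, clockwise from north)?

θ = atan2( sin Δλ·cos φ₂ ,  cos φ₁ sin φ₂ − sin φ₁ cos φ₂ cos Δλ )
  = atan2(+0.4781, -0.1536) = 107.81°

107.8°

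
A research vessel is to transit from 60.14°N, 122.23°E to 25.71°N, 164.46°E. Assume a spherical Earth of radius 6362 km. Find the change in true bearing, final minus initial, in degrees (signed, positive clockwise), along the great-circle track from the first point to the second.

At departure: θ₁ = atan2(sin Δλ cos φ₂, cos φ₁ sin φ₂ − sin φ₁ cos φ₂ cos Δλ) = 120.91°
At arrival: θ₂ = atan2(sin Δλ cos φ₁, −cos φ₂ sin φ₁ + sin φ₂ cos φ₁ cos Δλ) = 151.70°
Δθ = θ₂ − θ₁ = +30.8°

+30.8°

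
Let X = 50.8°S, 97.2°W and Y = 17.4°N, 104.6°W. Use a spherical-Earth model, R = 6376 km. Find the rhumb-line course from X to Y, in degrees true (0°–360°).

354.5°

Meridional parts: M(φ₁)=-1.0326, M(φ₂)=+0.3085 → ΔM = +1.3411;  Δλ = -0.1292 rad
tan C = Δλ / ΔM = -0.0963 → C = 354.50°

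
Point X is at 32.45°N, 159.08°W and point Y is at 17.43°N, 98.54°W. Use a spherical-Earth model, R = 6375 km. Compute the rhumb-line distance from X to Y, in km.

Rhumb course C = atan2(Δλ, Δψ) with Δψ = ln[tan(π/4+φ₂/2)/tan(π/4+φ₁/2)] = -0.2903, Δλ = +1.0566 → C = 105.36°
d = R·|Δφ| / |cos C| = 6375·0.26215 / 0.26493 = 6308 km

6308 km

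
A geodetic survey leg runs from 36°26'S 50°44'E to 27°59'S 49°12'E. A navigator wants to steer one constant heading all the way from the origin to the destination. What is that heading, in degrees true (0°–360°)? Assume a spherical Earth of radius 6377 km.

351.3°

Δψ = ln[tan(π/4+φ₂/2)/tan(π/4+φ₁/2)] = +0.1746
Δλ = -0.0268 rad (taken the short way round)
course = atan2(Δλ, Δψ) = 351.29°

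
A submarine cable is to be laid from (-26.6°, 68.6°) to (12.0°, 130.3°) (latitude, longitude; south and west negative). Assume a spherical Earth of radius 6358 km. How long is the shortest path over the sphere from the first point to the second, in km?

7906 km

Haversine: a = sin²(Δφ/2)+cos φ₁ cos φ₂ sin²(Δλ/2) = 0.33922;  σ = 2·atan2(√a,√(1−a))
σ = 71.243° → d = Rσ = 6358·1.24343 = 7906 km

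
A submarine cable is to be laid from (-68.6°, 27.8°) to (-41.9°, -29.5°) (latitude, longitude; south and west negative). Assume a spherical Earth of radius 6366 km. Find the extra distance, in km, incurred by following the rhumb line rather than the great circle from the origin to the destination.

Great circle: cos σ = sin φ₁ sin φ₂ + cos φ₁ cos φ₂ cos Δλ,  σ = 0.6943 rad → d_gc = 4419.8 km
Rhumb line: Δψ = +0.8594, q = Δφ/Δψ = 0.5422, d_rh = R√(Δφ²+q²Δλ²) = 4551.6 km
Excess = 4551.6 − 4419.8 = 131.8 ≈ 132 km

132 km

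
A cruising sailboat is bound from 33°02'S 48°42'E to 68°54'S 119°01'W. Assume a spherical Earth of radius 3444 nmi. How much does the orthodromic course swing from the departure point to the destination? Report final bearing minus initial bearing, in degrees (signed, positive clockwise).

+165.0°

At departure: θ₁ = atan2(sin Δλ cos φ₂, cos φ₁ sin φ₂ − sin φ₁ cos φ₂ cos Δλ) = 184.50°
At arrival: θ₂ = atan2(sin Δλ cos φ₁, −cos φ₂ sin φ₁ + sin φ₂ cos φ₁ cos Δλ) = 349.48°
Δθ = θ₂ − θ₁ = +165.0°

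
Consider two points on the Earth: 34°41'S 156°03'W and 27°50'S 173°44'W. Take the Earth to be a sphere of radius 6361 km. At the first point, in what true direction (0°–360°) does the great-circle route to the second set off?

289.6°

N = sin Δλ·cos φ₂ = -0.2686;  D = cos φ₁ sin φ₂ − sin φ₁ cos φ₂ cos Δλ = +0.0955
initial course = atan2(N, D) = 289.57°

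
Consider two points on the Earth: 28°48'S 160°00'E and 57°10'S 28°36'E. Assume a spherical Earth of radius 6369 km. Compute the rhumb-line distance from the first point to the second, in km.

10847 km

Δψ = ln[tan(π/4+φ₂/2)/tan(π/4+φ₁/2)] = -0.6968;  Δφ = -0.4951 rad,  Δλ = -2.2934 rad
q = Δφ/Δψ = 0.7106
d = R·√(Δφ² + q²Δλ²) = 6369·1.70312 = 10847 km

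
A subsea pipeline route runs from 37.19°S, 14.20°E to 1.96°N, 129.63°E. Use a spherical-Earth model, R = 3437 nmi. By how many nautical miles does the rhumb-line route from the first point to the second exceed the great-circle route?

Great circle: cos σ = sin φ₁ sin φ₂ + cos φ₁ cos φ₂ cos Δλ,  σ = 1.9418 rad → d_gc = 6673.98 nmi
Rhumb line: Δψ = +0.7344, q = Δφ/Δψ = 0.9305, d_rh = R√(Δφ²+q²Δλ²) = 6857.49 nmi
Excess = 6857.49 − 6673.98 = 183.51 ≈ 184 nmi

184 nmi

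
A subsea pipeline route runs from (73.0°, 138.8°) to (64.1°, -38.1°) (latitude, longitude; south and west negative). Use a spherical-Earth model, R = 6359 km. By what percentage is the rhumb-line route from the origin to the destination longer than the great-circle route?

50.1%

Great circle: σ = 0.7485 rad → d_gc = Rσ = 4759.5 km
Rhumb: Δφ = -0.1553, Δλ = -3.0875, Δψ = -0.4309, q = Δφ/Δψ = 0.3605 → d_rh = R√(Δφ²+q²Δλ²) = 7146.3 km
Excess = (7146.3 − 4759.5) / 4759.5 = 2386.8 / 4759.5 = 50.148% ≈ 50.1%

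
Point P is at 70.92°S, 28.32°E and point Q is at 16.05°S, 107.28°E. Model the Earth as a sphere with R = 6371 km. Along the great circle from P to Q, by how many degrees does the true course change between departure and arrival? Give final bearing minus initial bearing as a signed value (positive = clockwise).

-65.1°

Initial bearing θ₁ = atan2(sin Δλ cos φ₂, cos φ₁ sin φ₂ − sin φ₁ cos φ₂ cos Δλ) = 84.94°
Final bearing θ₂ = (initial bearing from the destination back to the start) + 180° = 19.81°
Δθ = θ₂ − θ₁ = -65.1°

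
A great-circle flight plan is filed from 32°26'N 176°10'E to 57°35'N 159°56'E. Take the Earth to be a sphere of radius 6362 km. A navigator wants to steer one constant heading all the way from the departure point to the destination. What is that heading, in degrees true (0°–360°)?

336.0°

Meridional parts: M(φ₁)=+0.5990, M(φ₂)=+1.2355 → ΔM = +0.6365;  Δλ = -0.2833 rad
tan C = Δλ / ΔM = -0.4451 → C = 336.01°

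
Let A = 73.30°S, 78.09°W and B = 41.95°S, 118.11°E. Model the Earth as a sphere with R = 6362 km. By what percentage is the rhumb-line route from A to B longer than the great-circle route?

Great circle: σ = 1.1207 rad → d_gc = Rσ = 7129.9 km
Rhumb: Δφ = +0.5472, Δλ = -2.8588, Δψ = +1.1109, q = Δφ/Δψ = 0.4926 → d_rh = R√(Δφ²+q²Δλ²) = 9611.2 km
Excess = (9611.2 − 7129.9) / 7129.9 = 2481.3 / 7129.9 = 34.80% ≈ 34.8%

34.8%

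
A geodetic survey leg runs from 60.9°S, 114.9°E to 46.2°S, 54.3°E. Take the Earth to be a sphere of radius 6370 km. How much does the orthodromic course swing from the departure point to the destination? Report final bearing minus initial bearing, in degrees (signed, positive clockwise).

+50.7°

Initial bearing θ₁ = atan2(sin Δλ cos φ₂, cos φ₁ sin φ₂ − sin φ₁ cos φ₂ cos Δλ) = 264.87°
Final bearing θ₂ = (initial bearing from the destination back to the start) + 180° = 315.59°
Δθ = θ₂ − θ₁ = +50.7°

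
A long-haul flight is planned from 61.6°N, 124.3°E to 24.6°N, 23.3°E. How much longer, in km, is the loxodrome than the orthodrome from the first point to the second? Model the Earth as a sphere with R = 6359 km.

Great circle: cos σ = sin φ₁ sin φ₂ + cos φ₁ cos φ₂ cos Δλ,  σ = 1.2832 rad → d_gc = 8159.8 km
Rhumb line: Δψ = -0.9310, q = Δφ/Δψ = 0.6936, d_rh = R√(Δφ²+q²Δλ²) = 8792.9 km
Excess = 8792.9 − 8159.8 = 633.1 ≈ 633 km

633 km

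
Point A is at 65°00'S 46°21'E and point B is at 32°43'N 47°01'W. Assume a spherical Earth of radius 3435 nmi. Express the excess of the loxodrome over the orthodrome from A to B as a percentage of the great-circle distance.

Great circle: σ = 2.1068 rad → d_gc = Rσ = 7236.9 nmi
Rhumb: Δφ = +1.7055, Δλ = -1.6296, Δψ = +2.1113, q = Δφ/Δψ = 0.8078 → d_rh = R√(Δφ²+q²Δλ²) = 7400.3 nmi
Excess = (7400.3 − 7236.9) / 7236.9 = 163.4 / 7236.9 = 2.26% ≈ 2.3%

2.3%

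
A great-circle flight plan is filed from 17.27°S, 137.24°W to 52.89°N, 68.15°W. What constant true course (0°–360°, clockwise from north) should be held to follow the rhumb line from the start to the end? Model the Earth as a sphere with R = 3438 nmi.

40.8°

Δψ = ln[tan(π/4+φ₂/2)/tan(π/4+φ₁/2)] = +1.3977
Δλ = +1.2058 rad (taken the short way round)
course = atan2(Δλ, Δψ) = 40.78°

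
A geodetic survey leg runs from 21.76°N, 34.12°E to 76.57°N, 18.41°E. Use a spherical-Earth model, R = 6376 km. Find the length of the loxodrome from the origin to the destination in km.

6174 km

Δψ = ln[tan(π/4+φ₂/2)/tan(π/4+φ₁/2)] = +1.7500;  Δφ = +0.9566 rad,  Δλ = -0.2742 rad
q = Δφ/Δψ = 0.5466
d = R·√(Δφ² + q²Δλ²) = 6376·0.96829 = 6174 km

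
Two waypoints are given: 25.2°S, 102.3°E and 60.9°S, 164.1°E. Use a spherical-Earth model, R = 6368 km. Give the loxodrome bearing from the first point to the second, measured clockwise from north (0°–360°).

129.7°

Meridional parts: M(φ₁)=-0.4547, M(φ₂)=-1.3488 → ΔM = -0.8941;  Δλ = +1.0786 rad
tan C = Δλ / ΔM = -1.2064 → C = 129.66°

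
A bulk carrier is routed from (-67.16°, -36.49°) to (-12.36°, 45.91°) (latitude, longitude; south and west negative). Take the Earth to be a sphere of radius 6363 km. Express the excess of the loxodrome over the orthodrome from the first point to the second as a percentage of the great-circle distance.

Great circle: σ = 1.3208 rad → d_gc = Rσ = 8404.1 km
Rhumb: Δφ = +0.9564, Δλ = +1.4382, Δψ = +1.3821, q = Δφ/Δψ = 0.6920 → d_rh = R√(Δφ²+q²Δλ²) = 8783.0 km
Excess = (8783.0 − 8404.1) / 8404.1 = 378.9 / 8404.1 = 4.51% ≈ 4.5%

4.5%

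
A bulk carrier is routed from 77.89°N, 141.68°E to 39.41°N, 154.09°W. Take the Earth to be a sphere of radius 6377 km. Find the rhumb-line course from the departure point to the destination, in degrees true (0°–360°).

143.1°

Meridional parts: M(φ₁)=+2.2436, M(φ₂)=+0.7495 → ΔM = -1.4941;  Δλ = +1.1210 rad
tan C = Δλ / ΔM = -0.7503 → C = 143.12°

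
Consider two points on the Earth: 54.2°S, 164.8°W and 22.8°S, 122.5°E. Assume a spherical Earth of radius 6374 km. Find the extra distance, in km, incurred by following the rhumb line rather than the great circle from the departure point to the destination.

209 km

Great circle: cos σ = sin φ₁ sin φ₂ + cos φ₁ cos φ₂ cos Δλ,  σ = 1.0762 rad → d_gc = 6859.8 km
Rhumb line: Δψ = +0.7213, q = Δφ/Δψ = 0.7598, d_rh = R√(Δφ²+q²Δλ²) = 7068.7 km
Excess = 7068.7 − 6859.8 = 208.9 ≈ 209 km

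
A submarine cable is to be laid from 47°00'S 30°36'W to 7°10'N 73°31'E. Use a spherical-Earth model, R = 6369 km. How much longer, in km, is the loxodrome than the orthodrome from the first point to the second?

320 km

Great circle: cos σ = sin φ₁ sin φ₂ + cos φ₁ cos φ₂ cos Δλ,  σ = 1.8300 rad → d_gc = 11655.1 km
Rhumb line: Δψ = +1.0570, q = Δφ/Δψ = 0.8944, d_rh = R√(Δφ²+q²Δλ²) = 11975.0 km
Excess = 11975.0 − 11655.1 = 319.9 ≈ 320 km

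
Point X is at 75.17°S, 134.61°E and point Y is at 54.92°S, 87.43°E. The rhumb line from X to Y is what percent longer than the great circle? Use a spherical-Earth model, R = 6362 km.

Great circle: σ = 0.4711 rad → d_gc = Rσ = 2997.1 km
Rhumb: Δφ = +0.3534, Δλ = -0.8234, Δψ = +0.8873, q = Δφ/Δψ = 0.3983 → d_rh = R√(Δφ²+q²Δλ²) = 3067.6 km
Excess = (3067.6 − 2997.1) / 2997.1 = 70.5 / 2997.1 = 2.352% ≈ 2.4%

2.4%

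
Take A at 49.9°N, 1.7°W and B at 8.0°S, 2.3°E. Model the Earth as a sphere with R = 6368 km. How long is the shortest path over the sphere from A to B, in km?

6447 km

Haversine: a = sin²(Δφ/2)+cos φ₁ cos φ₂ sin²(Δλ/2) = 0.23508;  σ = 2·atan2(√a,√(1−a))
σ = 58.005° → d = Rσ = 6368·1.01238 = 6447 km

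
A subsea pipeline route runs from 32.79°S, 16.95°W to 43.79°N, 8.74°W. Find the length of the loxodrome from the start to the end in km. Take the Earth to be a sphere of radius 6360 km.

8542 km

Rhumb course C = atan2(Δλ, Δψ) with Δψ = ln[tan(π/4+φ₂/2)/tan(π/4+φ₁/2)] = +1.4582, Δλ = +0.1433 → C = 5.61°
d = R·|Δφ| / |cos C| = 6360·1.33657 / 0.99521 = 8542 km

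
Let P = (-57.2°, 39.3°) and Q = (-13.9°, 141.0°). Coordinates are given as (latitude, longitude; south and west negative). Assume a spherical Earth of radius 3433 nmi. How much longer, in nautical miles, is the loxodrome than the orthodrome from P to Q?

311 nmi

Great circle: cos σ = sin φ₁ sin φ₂ + cos φ₁ cos φ₂ cos Δλ,  σ = 1.4754 rad → d_gc = 5064.9 nmi
Rhumb line: Δψ = +0.9781, q = Δφ/Δψ = 0.7727, d_rh = R√(Δφ²+q²Δλ²) = 5375.8 nmi
Excess = 5375.8 − 5064.9 = 310.9 ≈ 311 nmi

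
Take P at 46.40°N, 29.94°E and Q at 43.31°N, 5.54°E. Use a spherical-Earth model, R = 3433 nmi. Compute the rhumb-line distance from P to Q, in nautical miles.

1052 nmi

Δψ = ln[tan(π/4+φ₂/2)/tan(π/4+φ₁/2)] = -0.0761;  Δφ = -0.0539 rad,  Δλ = -0.4259 rad
q = Δφ/Δψ = 0.7086
d = R·√(Δφ² + q²Δλ²) = 3433·0.30656 = 1052 nmi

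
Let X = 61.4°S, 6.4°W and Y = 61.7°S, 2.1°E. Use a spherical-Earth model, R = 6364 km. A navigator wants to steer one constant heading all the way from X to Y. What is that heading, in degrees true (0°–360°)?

94.2°

Meridional parts: M(φ₁)=-1.3669, M(φ₂)=-1.3779 → ΔM = -0.0110;  Δλ = +0.1484 rad
tan C = Δλ / ΔM = -13.4976 → C = 94.24°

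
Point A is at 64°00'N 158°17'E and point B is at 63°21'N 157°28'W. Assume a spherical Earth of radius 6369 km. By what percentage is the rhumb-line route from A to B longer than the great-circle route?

Great circle: σ = 0.3358 rad → d_gc = Rσ = 2138.6 km
Rhumb: Δφ = -0.0113, Δλ = +0.7723, Δψ = -0.0256, q = Δφ/Δψ = 0.4434 → d_rh = R√(Δφ²+q²Δλ²) = 2182.4 km
Excess = (2182.4 − 2138.6) / 2138.6 = 43.8 / 2138.6 = 2.048% ≈ 2.0%

2.0%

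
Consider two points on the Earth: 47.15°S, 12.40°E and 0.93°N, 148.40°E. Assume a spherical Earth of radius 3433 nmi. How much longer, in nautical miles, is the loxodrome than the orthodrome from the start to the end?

547 nmi

Great circle: cos σ = sin φ₁ sin φ₂ + cos φ₁ cos φ₂ cos Δλ,  σ = 2.0956 rad → d_gc = 7194.2 nmi
Rhumb line: Δψ = +0.9517, q = Δφ/Δψ = 0.8817, d_rh = R√(Δφ²+q²Δλ²) = 7741.0 nmi
Excess = 7741.0 − 7194.2 = 546.8 ≈ 547 nmi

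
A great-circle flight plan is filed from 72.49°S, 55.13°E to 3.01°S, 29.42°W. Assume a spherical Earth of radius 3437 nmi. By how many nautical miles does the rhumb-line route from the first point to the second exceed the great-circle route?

Great circle: cos σ = sin φ₁ sin φ₂ + cos φ₁ cos φ₂ cos Δλ,  σ = 1.4921 rad → d_gc = 5128.35 nmi
Rhumb line: Δψ = +1.8182, q = Δφ/Δψ = 0.6669, d_rh = R√(Δφ²+q²Δλ²) = 5367.86 nmi
Excess = 5367.86 − 5128.35 = 239.51 ≈ 240 nmi

240 nmi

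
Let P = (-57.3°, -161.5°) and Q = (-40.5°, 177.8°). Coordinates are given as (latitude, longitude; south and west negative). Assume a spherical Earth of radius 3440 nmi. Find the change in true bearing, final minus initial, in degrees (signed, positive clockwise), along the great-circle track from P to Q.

+15.8°

At departure: θ₁ = atan2(sin Δλ cos φ₂, cos φ₁ sin φ₂ − sin φ₁ cos φ₂ cos Δλ) = 312.66°
At arrival: θ₂ = atan2(sin Δλ cos φ₁, −cos φ₂ sin φ₁ + sin φ₂ cos φ₁ cos Δλ) = 328.51°
Δθ = θ₂ − θ₁ = +15.8°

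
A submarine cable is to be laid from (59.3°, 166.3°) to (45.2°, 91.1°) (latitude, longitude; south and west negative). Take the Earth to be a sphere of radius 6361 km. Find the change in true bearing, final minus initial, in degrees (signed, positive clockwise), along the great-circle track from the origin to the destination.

-63.1°

Initial bearing θ₁ = atan2(sin Δλ cos φ₂, cos φ₁ sin φ₂ − sin φ₁ cos φ₂ cos Δλ) = 286.94°
Final bearing θ₂ = (initial bearing from the destination back to the start) + 180° = 223.88°
Δθ = θ₂ − θ₁ = -63.1°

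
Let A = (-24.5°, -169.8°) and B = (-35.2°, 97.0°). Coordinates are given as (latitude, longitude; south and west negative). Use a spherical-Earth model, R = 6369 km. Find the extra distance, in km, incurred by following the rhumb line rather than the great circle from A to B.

305 km

Great circle: cos σ = sin φ₁ sin φ₂ + cos φ₁ cos φ₂ cos Δλ,  σ = 1.3720 rad → d_gc = 8737.97 km
Rhumb line: Δψ = -0.2158, q = Δφ/Δψ = 0.8652, d_rh = R√(Δφ²+q²Δλ²) = 9042.52 km
Excess = 9042.52 − 8737.97 = 304.55 ≈ 305 km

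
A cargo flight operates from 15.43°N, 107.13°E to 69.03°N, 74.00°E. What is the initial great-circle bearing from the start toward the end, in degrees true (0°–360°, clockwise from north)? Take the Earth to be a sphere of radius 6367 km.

346.6°

N = sin Δλ·cos φ₂ = -0.1956;  D = cos φ₁ sin φ₂ − sin φ₁ cos φ₂ cos Δλ = +0.8204
initial course = atan2(N, D) = 346.59°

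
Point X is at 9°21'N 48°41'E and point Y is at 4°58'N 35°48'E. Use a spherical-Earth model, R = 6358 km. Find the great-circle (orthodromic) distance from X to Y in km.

Haversine: a = sin²(Δφ/2)+cos φ₁ cos φ₂ sin²(Δλ/2) = 0.01384;  σ = 2·atan2(√a,√(1−a))
σ = 13.510° → d = Rσ = 6358·0.23580 = 1499 km

1499 km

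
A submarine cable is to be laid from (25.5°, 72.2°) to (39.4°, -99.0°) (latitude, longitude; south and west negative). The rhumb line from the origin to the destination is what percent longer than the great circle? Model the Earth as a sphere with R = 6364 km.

Great circle: σ = 1.9998 rad → d_gc = Rσ = 12726.9 km
Rhumb: Δφ = +0.2426, Δλ = -2.9880, Δψ = +0.2888, q = Δφ/Δψ = 0.8401 → d_rh = R√(Δφ²+q²Δλ²) = 16049.5 km
Excess = (16049.5 − 12726.9) / 12726.9 = 3322.6 / 12726.9 = 26.11% ≈ 26.1%

26.1%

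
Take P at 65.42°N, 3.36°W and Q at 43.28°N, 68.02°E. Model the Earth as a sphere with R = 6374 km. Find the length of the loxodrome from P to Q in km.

5115 km

Rhumb course C = atan2(Δλ, Δψ) with Δψ = ln[tan(π/4+φ₂/2)/tan(π/4+φ₁/2)] = -0.6844, Δλ = +1.2458 → C = 118.78°
d = R·|Δφ| / |cos C| = 6374·0.38642 / 0.48149 = 5115 km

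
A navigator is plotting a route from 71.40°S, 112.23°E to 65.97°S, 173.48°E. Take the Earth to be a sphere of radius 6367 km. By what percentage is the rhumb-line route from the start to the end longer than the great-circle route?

4.3%

Great circle: σ = 0.3815 rad → d_gc = Rσ = 2429.1 km
Rhumb: Δφ = +0.0948, Δλ = +1.0690, Δψ = +0.2621, q = Δφ/Δψ = 0.3616 → d_rh = R√(Δφ²+q²Δλ²) = 2533.8 km
Excess = (2533.8 − 2429.1) / 2429.1 = 104.7 / 2429.1 = 4.31% ≈ 4.3%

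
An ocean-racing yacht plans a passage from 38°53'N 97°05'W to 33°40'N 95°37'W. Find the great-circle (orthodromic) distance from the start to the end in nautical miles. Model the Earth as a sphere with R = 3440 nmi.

cos σ = sin φ₁ sin φ₂ + cos φ₁ cos φ₂ cos Δλ
      = sin(38.88°)sin(33.67°) + cos(38.88°)cos(33.67°)cos(1.47°) = 0.9956
σ = 5.349° → d = Rσ = 3440·0.09335 = 321 nmi

321 nmi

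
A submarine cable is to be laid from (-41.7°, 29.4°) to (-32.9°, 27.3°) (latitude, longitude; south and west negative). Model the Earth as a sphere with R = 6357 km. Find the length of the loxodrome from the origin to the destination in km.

Δψ = ln[tan(π/4+φ₂/2)/tan(π/4+φ₁/2)] = +0.1935;  Δφ = +0.1536 rad,  Δλ = -0.0367 rad
q = Δφ/Δψ = 0.7938
d = R·√(Δφ² + q²Δλ²) = 6357·0.15632 = 994 km

994 km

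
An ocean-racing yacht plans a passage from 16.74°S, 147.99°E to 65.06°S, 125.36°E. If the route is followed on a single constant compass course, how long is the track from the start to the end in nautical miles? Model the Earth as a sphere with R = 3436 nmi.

Rhumb course C = atan2(Δλ, Δψ) with Δψ = ln[tan(π/4+φ₂/2)/tan(π/4+φ₁/2)] = -1.2125, Δλ = -0.3950 → C = 198.04°
d = R·|Δφ| / |cos C| = 3436·0.84334 / 0.95083 = 3048 nmi

3048 nmi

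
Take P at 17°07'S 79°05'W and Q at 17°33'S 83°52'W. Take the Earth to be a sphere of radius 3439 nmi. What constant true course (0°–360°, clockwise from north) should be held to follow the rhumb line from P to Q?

264.6°

Meridional parts: M(φ₁)=-0.3033, M(φ₂)=-0.3112 → ΔM = -0.0079;  Δλ = -0.0835 rad
tan C = Δλ / ΔM = +10.5371 → C = 264.58°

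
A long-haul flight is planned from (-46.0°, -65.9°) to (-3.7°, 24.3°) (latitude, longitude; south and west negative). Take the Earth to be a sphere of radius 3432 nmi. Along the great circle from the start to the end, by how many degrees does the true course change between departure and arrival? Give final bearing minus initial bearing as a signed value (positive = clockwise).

Initial bearing θ₁ = atan2(sin Δλ cos φ₂, cos φ₁ sin φ₂ − sin φ₁ cos φ₂ cos Δλ) = 92.72°
Final bearing θ₂ = (initial bearing from the destination back to the start) + 180° = 44.05°
Δθ = θ₂ − θ₁ = -48.7°

-48.7°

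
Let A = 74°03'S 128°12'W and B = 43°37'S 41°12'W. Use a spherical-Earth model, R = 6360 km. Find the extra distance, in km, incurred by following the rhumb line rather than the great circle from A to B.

Great circle: cos σ = sin φ₁ sin φ₂ + cos φ₁ cos φ₂ cos Δλ,  σ = 0.8316 rad → d_gc = 5289.1 km
Rhumb line: Δψ = +1.1178, q = Δφ/Δψ = 0.4752, d_rh = R√(Δφ²+q²Δλ²) = 5698.3 km
Excess = 5698.3 − 5289.1 = 409.2 ≈ 409 km

409 km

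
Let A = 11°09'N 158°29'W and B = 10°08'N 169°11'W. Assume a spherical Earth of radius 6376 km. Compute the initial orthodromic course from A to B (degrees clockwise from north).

θ = atan2( sin Δλ·cos φ₂ ,  cos φ₁ sin φ₂ − sin φ₁ cos φ₂ cos Δλ )
  = atan2(-0.1828, -0.0144) = 265.48°

265.5°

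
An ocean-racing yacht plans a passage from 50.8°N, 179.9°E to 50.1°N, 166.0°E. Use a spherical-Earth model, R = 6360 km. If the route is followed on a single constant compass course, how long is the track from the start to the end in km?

Rhumb course C = atan2(Δλ, Δψ) with Δψ = ln[tan(π/4+φ₂/2)/tan(π/4+φ₁/2)] = -0.0192, Δλ = -0.2426 → C = 265.48°
d = R·|Δφ| / |cos C| = 6360·0.01222 / 0.07884 = 986 km

986 km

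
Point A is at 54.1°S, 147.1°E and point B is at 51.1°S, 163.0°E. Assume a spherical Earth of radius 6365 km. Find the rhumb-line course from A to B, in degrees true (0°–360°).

72.7°

Δψ = ln[tan(π/4+φ₂/2)/tan(π/4+φ₁/2)] = +0.0863
Δλ = +0.2775 rad (taken the short way round)
course = atan2(Δλ, Δψ) = 72.73°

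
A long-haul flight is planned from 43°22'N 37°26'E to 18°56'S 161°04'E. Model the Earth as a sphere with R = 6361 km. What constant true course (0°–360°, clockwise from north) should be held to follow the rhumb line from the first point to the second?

Δψ = ln[tan(π/4+φ₂/2)/tan(π/4+φ₁/2)] = -1.1782
Δλ = +2.1578 rad (taken the short way round)
course = atan2(Δλ, Δψ) = 118.64°

118.6°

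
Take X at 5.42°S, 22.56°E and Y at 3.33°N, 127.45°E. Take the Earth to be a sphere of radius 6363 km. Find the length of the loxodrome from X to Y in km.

Rhumb course C = atan2(Δλ, Δψ) with Δψ = ln[tan(π/4+φ₂/2)/tan(π/4+φ₁/2)] = +0.1529, Δλ = +1.8307 → C = 85.23°
d = R·|Δφ| / |cos C| = 6363·0.15272 / 0.08323 = 11676 km

11676 km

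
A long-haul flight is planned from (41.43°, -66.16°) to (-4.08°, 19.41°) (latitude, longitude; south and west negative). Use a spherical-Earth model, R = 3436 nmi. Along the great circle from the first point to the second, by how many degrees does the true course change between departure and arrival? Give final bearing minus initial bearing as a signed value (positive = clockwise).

+35.6°

At departure: θ₁ = atan2(sin Δλ cos φ₂, cos φ₁ sin φ₂ − sin φ₁ cos φ₂ cos Δλ) = 95.99°
At arrival: θ₂ = atan2(sin Δλ cos φ₁, −cos φ₂ sin φ₁ + sin φ₂ cos φ₁ cos Δλ) = 131.62°
Δθ = θ₂ − θ₁ = +35.6°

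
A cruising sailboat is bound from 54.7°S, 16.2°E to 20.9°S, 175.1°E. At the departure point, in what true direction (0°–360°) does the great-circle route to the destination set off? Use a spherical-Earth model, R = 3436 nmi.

159.9°

θ = atan2( sin Δλ·cos φ₂ ,  cos φ₁ sin φ₂ − sin φ₁ cos φ₂ cos Δλ )
  = atan2(+0.3363, -0.9175) = 159.87°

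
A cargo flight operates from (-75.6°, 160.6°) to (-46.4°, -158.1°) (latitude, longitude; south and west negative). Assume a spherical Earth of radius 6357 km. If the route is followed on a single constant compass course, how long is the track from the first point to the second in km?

Δψ = ln[tan(π/4+φ₂/2)/tan(π/4+φ₁/2)] = +1.1525;  Δφ = +0.5096 rad,  Δλ = +0.7208 rad
q = Δφ/Δψ = 0.4422
d = R·√(Δφ² + q²Δλ²) = 6357·0.60111 = 3821 km

3821 km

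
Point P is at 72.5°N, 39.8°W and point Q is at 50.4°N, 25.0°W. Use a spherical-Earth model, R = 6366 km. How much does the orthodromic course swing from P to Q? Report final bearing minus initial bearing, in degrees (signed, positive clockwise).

Initial bearing θ₁ = atan2(sin Δλ cos φ₂, cos φ₁ sin φ₂ − sin φ₁ cos φ₂ cos Δλ) = 155.42°
Final bearing θ₂ = (initial bearing from the destination back to the start) + 180° = 168.69°
Δθ = θ₂ − θ₁ = +13.3°

+13.3°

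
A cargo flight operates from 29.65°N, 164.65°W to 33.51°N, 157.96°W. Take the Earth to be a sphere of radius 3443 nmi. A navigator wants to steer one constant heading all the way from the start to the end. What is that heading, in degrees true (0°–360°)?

Δψ = ln[tan(π/4+φ₂/2)/tan(π/4+φ₁/2)] = +0.0791
Δλ = +0.1168 rad (taken the short way round)
course = atan2(Δλ, Δψ) = 55.88°

55.9°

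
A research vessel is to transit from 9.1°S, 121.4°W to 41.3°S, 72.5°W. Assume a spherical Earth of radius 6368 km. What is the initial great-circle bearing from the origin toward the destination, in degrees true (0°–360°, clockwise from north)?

θ = atan2( sin Δλ·cos φ₂ ,  cos φ₁ sin φ₂ − sin φ₁ cos φ₂ cos Δλ )
  = atan2(+0.5661, -0.5736) = 135.38°

135.4°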